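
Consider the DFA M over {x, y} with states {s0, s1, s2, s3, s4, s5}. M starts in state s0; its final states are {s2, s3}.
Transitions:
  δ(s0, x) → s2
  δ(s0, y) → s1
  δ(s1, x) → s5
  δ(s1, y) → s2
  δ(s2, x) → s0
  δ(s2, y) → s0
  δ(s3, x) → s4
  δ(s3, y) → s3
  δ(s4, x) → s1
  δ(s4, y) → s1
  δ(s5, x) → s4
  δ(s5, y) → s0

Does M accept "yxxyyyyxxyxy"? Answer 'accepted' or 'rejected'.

s0 --y--> s1
s1 --x--> s5
s5 --x--> s4
s4 --y--> s1
s1 --y--> s2
s2 --y--> s0
s0 --y--> s1
s1 --x--> s5
s5 --x--> s4
s4 --y--> s1
s1 --x--> s5
s5 --y--> s0
End in state s0, which is not an accepting state.

rejected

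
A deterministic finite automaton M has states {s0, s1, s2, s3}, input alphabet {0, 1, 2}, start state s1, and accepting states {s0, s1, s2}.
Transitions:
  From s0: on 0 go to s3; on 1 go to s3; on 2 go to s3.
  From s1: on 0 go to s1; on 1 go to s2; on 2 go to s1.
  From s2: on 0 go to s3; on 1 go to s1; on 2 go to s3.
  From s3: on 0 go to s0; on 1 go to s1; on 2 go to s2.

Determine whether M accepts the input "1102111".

s1 --1--> s2
s2 --1--> s1
s1 --0--> s1
s1 --2--> s1
s1 --1--> s2
s2 --1--> s1
s1 --1--> s2
End in state s2, which is an accepting state.

accepted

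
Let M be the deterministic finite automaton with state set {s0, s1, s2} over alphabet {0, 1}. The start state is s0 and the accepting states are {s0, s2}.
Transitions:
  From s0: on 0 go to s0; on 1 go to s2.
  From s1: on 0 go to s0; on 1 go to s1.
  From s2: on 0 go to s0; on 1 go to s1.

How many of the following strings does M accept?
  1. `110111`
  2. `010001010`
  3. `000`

`110111`: rejected
`010001010`: accepted
`000`: accepted

2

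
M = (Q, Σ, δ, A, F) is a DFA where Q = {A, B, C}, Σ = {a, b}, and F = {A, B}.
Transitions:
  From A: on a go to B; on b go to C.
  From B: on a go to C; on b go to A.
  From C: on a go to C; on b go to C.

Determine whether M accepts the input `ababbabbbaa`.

A --a--> B
B --b--> A
A --a--> B
B --b--> A
A --b--> C
C --a--> C
C --b--> C
C --b--> C
C --b--> C
C --a--> C
C --a--> C
End in state C, which is not an accepting state.

rejected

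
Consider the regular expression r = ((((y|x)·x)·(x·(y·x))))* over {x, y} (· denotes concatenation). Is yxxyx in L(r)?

yes

Split into 1 piece yxxyx; each matches (((y|x)·x)·(x·(y·x))).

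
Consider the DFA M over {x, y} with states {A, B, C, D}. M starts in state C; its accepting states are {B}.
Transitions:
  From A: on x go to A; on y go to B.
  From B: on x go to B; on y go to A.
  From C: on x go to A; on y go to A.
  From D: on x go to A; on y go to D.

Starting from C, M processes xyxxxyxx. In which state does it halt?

C --x--> A
A --y--> B
B --x--> B
B --x--> B
B --x--> B
B --y--> A
A --x--> A
A --x--> A

A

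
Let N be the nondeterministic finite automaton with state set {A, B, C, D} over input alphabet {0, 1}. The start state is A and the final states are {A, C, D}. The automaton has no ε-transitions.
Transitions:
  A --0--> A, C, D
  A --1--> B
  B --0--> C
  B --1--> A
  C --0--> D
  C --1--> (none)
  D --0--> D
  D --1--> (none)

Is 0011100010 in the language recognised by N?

Start: {A}
read 0: {A, C, D}
read 0: {A, C, D}
read 1: {B}
read 1: {A}
read 1: {B}
read 0: {C}
read 0: {D}
read 0: {D}
read 1: {}
The reachable set is empty and stays empty for the remaining 1 symbol.
Reachable ∩ accepting = {} — empty.

rejected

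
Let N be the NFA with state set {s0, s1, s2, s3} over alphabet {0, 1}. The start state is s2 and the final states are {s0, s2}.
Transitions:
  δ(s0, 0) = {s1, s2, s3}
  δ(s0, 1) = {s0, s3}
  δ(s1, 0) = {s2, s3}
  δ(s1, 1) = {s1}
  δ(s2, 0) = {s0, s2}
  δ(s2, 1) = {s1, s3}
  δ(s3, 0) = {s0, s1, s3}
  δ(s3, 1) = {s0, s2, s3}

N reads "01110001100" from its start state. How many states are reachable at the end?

4

Start: {s2}
read 0: {s0, s2}
read 1: {s0, s1, s3}
read 1: {s0, s1, s2, s3}
read 1: {s0, s1, s2, s3}
read 0: {s0, s1, s2, s3}
read 0: {s0, s1, s2, s3}
read 0: {s0, s1, s2, s3}
read 1: {s0, s1, s2, s3}
read 1: {s0, s1, s2, s3}
read 0: {s0, s1, s2, s3}
read 0: {s0, s1, s2, s3}
Final reachable set {s0, s1, s2, s3} has 4 states.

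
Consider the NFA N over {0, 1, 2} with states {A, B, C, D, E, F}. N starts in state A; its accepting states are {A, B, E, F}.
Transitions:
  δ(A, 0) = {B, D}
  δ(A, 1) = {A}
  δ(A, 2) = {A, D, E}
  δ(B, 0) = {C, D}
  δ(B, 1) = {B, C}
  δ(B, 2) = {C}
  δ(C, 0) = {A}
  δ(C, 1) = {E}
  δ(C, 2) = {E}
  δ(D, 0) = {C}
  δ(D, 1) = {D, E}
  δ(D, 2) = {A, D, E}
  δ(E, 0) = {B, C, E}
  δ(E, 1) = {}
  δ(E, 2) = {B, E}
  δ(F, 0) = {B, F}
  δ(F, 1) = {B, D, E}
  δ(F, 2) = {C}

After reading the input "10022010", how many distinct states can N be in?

5

Start: {A}
read 1: {A}
read 0: {B, D}
read 0: {C, D}
read 2: {A, D, E}
read 2: {A, B, D, E}
read 0: {B, C, D, E}
read 1: {B, C, D, E}
read 0: {A, B, C, D, E}
Final reachable set {A, B, C, D, E} has 5 states.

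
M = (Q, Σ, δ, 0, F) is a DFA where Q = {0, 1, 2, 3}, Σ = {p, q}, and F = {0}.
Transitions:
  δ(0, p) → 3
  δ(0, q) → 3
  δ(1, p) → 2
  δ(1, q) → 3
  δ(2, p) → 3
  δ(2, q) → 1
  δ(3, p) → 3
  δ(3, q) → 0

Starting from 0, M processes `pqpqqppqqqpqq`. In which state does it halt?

0 --p--> 3
3 --q--> 0
0 --p--> 3
3 --q--> 0
0 --q--> 3
3 --p--> 3
3 --p--> 3
3 --q--> 0
0 --q--> 3
3 --q--> 0
0 --p--> 3
3 --q--> 0
0 --q--> 3

3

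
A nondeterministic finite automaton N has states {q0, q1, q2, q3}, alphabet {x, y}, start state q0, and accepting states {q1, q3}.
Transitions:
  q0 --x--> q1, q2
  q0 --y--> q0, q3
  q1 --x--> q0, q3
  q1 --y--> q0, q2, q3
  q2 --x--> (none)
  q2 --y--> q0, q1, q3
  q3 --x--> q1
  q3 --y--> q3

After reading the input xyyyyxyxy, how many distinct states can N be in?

4

Start: {q0}
read x: {q1, q2}
read y: {q0, q1, q2, q3}
read y: {q0, q1, q2, q3}
read y: {q0, q1, q2, q3}
read y: {q0, q1, q2, q3}
read x: {q0, q1, q2, q3}
read y: {q0, q1, q2, q3}
read x: {q0, q1, q2, q3}
read y: {q0, q1, q2, q3}
Final reachable set {q0, q1, q2, q3} has 4 states.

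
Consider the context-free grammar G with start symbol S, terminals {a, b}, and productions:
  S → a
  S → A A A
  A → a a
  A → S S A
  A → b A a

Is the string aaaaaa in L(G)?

yes

S ⇒ AAA ⇒ aaAA ⇒ aaaaA ⇒ aaaaaa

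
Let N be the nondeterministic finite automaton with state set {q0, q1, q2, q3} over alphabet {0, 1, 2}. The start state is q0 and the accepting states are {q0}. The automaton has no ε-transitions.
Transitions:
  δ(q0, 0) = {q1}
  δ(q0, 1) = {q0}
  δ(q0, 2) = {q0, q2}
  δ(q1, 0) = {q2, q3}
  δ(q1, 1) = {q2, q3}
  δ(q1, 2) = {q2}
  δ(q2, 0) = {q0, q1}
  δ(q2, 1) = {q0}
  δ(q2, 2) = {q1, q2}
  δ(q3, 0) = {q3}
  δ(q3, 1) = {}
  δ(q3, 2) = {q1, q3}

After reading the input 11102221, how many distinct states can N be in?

3

Start: {q0}
read 1: {q0}
read 1: {q0}
read 1: {q0}
read 0: {q1}
read 2: {q2}
read 2: {q1, q2}
read 2: {q1, q2}
read 1: {q0, q2, q3}
Final reachable set {q0, q2, q3} has 3 states.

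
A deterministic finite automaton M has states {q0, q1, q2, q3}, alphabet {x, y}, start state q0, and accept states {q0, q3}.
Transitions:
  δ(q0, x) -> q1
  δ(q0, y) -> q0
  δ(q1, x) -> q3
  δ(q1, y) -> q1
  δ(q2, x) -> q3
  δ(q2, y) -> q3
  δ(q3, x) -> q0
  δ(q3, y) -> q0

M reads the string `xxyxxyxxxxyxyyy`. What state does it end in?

q0 --x--> q1
q1 --x--> q3
q3 --y--> q0
q0 --x--> q1
q1 --x--> q3
q3 --y--> q0
q0 --x--> q1
q1 --x--> q3
q3 --x--> q0
q0 --x--> q1
q1 --y--> q1
q1 --x--> q3
q3 --y--> q0
q0 --y--> q0
q0 --y--> q0

q0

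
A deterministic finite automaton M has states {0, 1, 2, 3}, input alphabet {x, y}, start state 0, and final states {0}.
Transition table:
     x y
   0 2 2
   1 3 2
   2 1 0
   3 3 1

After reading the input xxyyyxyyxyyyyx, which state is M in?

0 --x--> 2
2 --x--> 1
1 --y--> 2
2 --y--> 0
0 --y--> 2
2 --x--> 1
1 --y--> 2
2 --y--> 0
0 --x--> 2
2 --y--> 0
0 --y--> 2
2 --y--> 0
0 --y--> 2
2 --x--> 1

1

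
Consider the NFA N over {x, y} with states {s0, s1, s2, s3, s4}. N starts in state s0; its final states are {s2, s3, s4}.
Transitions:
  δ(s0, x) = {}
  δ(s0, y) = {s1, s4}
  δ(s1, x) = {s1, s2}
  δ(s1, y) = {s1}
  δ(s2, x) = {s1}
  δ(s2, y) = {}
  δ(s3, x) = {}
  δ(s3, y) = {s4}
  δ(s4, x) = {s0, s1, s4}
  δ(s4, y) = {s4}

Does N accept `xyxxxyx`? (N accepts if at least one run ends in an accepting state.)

rejected

Start: {s0}
read x: {}
The reachable set is empty and stays empty for the remaining 6 symbols.
Reachable ∩ accepting = {} — empty.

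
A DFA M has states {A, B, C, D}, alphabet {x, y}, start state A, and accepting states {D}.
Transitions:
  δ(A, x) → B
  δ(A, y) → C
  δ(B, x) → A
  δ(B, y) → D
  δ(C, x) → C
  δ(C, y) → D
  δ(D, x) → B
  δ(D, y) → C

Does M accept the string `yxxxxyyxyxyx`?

rejected

A --y--> C
C --x--> C
C --x--> C
C --x--> C
C --x--> C
C --y--> D
D --y--> C
C --x--> C
C --y--> D
D --x--> B
B --y--> D
D --x--> B
End in state B, which is not an accepting state.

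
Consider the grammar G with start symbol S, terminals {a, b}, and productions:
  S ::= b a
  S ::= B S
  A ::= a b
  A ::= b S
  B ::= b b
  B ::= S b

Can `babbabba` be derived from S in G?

S ⇒ BS ⇒ SbS ⇒ BSbS ⇒ SbSbS ⇒ babSbS ⇒ babbabS ⇒ babbabba

yes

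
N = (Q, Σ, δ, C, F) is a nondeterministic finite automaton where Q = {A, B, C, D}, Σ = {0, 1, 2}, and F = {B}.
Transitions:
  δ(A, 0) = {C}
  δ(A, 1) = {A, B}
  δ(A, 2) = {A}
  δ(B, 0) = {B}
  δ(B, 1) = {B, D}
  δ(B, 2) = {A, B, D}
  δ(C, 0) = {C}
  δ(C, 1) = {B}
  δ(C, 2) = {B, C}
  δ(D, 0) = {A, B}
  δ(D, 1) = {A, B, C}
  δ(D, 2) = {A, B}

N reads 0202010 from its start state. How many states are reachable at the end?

Start: {C}
read 0: {C}
read 2: {B, C}
read 0: {B, C}
read 2: {A, B, C, D}
read 0: {A, B, C}
read 1: {A, B, D}
read 0: {A, B, C}
Final reachable set {A, B, C} has 3 states.

3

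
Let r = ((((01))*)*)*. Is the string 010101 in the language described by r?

Split into 3 pieces 01 · 01 · 01; each matches (((01))*)*.

yes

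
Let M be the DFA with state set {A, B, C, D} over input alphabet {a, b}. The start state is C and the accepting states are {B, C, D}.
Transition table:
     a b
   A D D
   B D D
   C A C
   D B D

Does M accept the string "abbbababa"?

accepted

C --a--> A
A --b--> D
D --b--> D
D --b--> D
D --a--> B
B --b--> D
D --a--> B
B --b--> D
D --a--> B
End in state B, which is an accepting state.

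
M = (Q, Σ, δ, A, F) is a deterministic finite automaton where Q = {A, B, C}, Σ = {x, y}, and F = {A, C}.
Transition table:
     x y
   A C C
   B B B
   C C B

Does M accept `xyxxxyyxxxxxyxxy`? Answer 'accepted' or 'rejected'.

A --x--> C
C --y--> B
B --x--> B
B --x--> B
B --x--> B
B --y--> B
B --y--> B
B --x--> B
B --x--> B
B --x--> B
B --x--> B
B --x--> B
B --y--> B
B --x--> B
B --x--> B
B --y--> B
End in state B, which is not an accepting state.

rejected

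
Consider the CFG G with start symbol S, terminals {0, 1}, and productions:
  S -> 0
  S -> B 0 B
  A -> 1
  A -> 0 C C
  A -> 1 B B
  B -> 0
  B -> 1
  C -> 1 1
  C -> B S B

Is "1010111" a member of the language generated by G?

no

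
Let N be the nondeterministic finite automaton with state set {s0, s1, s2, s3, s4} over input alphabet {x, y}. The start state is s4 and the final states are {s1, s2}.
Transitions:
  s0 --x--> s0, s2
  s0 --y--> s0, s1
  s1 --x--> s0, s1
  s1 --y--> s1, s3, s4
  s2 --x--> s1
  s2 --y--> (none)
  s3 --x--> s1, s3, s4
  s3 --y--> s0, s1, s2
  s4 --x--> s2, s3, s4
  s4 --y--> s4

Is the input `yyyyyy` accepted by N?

Start: {s4}
read y: {s4}
read y: {s4}
read y: {s4}
read y: {s4}
read y: {s4}
read y: {s4}
Reachable ∩ accepting = {} — empty.

rejected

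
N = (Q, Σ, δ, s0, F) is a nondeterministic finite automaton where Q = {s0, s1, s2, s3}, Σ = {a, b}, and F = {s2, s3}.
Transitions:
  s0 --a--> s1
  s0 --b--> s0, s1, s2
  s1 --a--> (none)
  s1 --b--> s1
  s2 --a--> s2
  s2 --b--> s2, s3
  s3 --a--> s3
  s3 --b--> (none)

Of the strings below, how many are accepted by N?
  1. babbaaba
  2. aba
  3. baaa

2

babbaaba: accepted
aba: rejected
baaa: accepted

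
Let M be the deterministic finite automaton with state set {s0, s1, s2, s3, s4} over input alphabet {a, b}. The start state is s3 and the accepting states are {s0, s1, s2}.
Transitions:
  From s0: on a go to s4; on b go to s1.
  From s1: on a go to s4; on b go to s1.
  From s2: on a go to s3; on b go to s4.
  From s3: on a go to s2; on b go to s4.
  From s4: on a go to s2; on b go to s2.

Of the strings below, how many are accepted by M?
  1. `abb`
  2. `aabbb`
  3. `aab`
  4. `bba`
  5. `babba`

`abb`: accepted
`aabbb`: rejected
`aab`: rejected
`bba`: rejected
`babba`: rejected

1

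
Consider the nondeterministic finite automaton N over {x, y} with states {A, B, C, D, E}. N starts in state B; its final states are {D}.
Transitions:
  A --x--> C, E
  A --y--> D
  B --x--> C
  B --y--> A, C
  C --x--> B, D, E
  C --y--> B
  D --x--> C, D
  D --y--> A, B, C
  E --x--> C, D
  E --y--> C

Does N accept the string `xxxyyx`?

Start: {B}
read x: {C}
read x: {B, D, E}
read x: {C, D}
read y: {A, B, C}
read y: {A, B, C, D}
read x: {B, C, D, E}
Reachable ∩ accepting = {D} — nonempty.

accepted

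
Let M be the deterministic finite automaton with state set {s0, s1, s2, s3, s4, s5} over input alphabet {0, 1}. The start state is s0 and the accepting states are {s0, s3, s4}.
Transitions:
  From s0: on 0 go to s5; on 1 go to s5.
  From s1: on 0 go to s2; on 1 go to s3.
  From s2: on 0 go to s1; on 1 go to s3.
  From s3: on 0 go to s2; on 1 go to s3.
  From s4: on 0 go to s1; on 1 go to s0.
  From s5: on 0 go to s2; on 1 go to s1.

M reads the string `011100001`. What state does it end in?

s0 --0--> s5
s5 --1--> s1
s1 --1--> s3
s3 --1--> s3
s3 --0--> s2
s2 --0--> s1
s1 --0--> s2
s2 --0--> s1
s1 --1--> s3

s3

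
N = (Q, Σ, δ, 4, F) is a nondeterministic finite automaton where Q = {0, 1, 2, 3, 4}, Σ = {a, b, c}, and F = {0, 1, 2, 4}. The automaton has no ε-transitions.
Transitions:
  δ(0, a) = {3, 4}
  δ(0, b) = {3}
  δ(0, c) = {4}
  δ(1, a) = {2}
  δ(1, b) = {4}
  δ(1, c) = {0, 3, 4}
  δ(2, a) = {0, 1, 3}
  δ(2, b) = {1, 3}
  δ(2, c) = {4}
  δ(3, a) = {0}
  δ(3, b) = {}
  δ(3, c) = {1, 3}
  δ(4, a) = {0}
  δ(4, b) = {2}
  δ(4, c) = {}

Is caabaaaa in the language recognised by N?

rejected

Start: {4}
read c: {}
The reachable set is empty and stays empty for the remaining 7 symbols.
Reachable ∩ accepting = {} — empty.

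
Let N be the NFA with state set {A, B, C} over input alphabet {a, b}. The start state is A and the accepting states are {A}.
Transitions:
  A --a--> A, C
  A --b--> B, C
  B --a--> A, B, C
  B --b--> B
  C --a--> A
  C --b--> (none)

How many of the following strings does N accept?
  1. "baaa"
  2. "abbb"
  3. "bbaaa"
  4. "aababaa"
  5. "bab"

"baaa": accepted
"abbb": rejected
"bbaaa": accepted
"aababaa": accepted
"bab": rejected

3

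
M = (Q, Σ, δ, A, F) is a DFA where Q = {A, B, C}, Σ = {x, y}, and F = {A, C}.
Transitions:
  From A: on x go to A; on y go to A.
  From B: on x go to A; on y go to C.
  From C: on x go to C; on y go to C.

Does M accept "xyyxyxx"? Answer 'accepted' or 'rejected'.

A --x--> A
A --y--> A
A --y--> A
A --x--> A
A --y--> A
A --x--> A
A --x--> A
End in state A, which is an accepting state.

accepted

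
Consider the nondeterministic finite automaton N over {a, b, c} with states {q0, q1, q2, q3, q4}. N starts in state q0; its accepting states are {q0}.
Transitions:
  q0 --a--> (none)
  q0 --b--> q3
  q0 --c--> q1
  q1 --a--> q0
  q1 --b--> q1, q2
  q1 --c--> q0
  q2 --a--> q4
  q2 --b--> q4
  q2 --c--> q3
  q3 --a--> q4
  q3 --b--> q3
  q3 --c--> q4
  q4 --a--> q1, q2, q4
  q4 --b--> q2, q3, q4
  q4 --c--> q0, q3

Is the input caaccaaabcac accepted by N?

Start: {q0}
read c: {q1}
read a: {q0}
read a: {}
The reachable set is empty and stays empty for the remaining 9 symbols.
Reachable ∩ accepting = {} — empty.

rejected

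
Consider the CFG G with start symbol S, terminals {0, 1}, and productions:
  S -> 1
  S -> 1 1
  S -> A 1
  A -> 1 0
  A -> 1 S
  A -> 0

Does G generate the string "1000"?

no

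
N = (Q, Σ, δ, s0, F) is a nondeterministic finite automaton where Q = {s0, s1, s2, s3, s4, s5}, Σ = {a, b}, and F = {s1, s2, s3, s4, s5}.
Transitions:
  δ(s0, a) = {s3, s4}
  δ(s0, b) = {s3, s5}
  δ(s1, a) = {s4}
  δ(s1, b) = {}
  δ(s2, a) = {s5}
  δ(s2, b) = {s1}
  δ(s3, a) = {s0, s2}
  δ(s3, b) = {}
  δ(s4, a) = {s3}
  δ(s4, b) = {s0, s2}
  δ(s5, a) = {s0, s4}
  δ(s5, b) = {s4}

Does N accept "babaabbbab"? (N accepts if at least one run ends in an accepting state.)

accepted

Start: {s0}
read b: {s3, s5}
read a: {s0, s2, s4}
read b: {s0, s1, s2, s3, s5}
read a: {s0, s2, s3, s4, s5}
read a: {s0, s2, s3, s4, s5}
read b: {s0, s1, s2, s3, s4, s5}
read b: {s0, s1, s2, s3, s4, s5}
read b: {s0, s1, s2, s3, s4, s5}
read a: {s0, s2, s3, s4, s5}
read b: {s0, s1, s2, s3, s4, s5}
Reachable ∩ accepting = {s1, s2, s3, s4, s5} — nonempty.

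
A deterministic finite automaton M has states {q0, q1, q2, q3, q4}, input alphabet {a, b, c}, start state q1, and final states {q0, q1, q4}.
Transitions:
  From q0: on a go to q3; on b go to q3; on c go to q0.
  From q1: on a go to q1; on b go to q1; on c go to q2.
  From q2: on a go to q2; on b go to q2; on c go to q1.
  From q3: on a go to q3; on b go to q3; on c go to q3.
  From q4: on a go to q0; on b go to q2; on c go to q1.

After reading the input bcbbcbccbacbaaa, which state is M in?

q1 --b--> q1
q1 --c--> q2
q2 --b--> q2
q2 --b--> q2
q2 --c--> q1
q1 --b--> q1
q1 --c--> q2
q2 --c--> q1
q1 --b--> q1
q1 --a--> q1
q1 --c--> q2
q2 --b--> q2
q2 --a--> q2
q2 --a--> q2
q2 --a--> q2

q2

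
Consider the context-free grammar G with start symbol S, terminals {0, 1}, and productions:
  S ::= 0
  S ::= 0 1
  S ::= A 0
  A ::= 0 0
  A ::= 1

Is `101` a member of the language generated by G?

no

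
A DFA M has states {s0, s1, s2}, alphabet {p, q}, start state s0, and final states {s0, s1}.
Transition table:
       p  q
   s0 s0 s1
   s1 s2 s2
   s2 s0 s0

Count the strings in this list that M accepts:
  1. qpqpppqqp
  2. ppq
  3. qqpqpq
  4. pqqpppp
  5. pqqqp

5

qpqpppqqp: accepted
ppq: accepted
qqpqpq: accepted
pqqpppp: accepted
pqqqp: accepted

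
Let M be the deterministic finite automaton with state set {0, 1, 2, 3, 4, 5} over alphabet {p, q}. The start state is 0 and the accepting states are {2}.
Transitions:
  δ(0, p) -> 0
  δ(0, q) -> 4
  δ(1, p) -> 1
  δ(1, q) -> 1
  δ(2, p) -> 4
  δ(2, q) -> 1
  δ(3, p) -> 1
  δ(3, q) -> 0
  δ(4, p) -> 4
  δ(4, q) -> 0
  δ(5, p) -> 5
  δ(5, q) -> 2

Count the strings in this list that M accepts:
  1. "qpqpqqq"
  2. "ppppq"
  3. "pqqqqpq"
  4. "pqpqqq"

0

"qpqpqqq": rejected
"ppppq": rejected
"pqqqqpq": rejected
"pqpqqq": rejected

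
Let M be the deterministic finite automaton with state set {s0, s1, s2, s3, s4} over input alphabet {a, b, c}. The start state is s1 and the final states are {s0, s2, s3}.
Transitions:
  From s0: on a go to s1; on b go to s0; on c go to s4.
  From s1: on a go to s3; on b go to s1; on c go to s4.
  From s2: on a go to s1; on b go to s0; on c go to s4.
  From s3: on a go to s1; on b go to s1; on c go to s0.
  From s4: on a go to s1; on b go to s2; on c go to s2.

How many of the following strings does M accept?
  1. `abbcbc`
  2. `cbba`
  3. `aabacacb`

`abbcbc`: rejected
`cbba`: rejected
`aabacacb`: accepted

1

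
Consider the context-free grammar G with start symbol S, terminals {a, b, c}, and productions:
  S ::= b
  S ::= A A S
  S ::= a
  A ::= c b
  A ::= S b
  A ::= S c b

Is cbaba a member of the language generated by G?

yes

S ⇒ AAS ⇒ cbAS ⇒ cbSbS ⇒ cbabS ⇒ cbaba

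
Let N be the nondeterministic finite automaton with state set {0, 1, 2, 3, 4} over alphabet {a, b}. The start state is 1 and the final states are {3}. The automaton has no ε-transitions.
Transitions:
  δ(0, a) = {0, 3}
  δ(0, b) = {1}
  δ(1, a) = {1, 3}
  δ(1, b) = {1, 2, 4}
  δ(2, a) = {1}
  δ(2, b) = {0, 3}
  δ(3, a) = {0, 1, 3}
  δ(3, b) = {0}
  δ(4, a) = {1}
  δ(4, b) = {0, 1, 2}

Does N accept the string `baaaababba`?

accepted

Start: {1}
read b: {1, 2, 4}
read a: {1, 3}
read a: {0, 1, 3}
read a: {0, 1, 3}
read a: {0, 1, 3}
read b: {0, 1, 2, 4}
read a: {0, 1, 3}
read b: {0, 1, 2, 4}
read b: {0, 1, 2, 3, 4}
read a: {0, 1, 3}
Reachable ∩ accepting = {3} — nonempty.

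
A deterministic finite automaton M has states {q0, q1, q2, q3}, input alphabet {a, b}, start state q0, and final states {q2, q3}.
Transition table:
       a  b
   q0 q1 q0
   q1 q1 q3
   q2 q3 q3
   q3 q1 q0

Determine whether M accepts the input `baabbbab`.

accepted

q0 --b--> q0
q0 --a--> q1
q1 --a--> q1
q1 --b--> q3
q3 --b--> q0
q0 --b--> q0
q0 --a--> q1
q1 --b--> q3
End in state q3, which is an accepting state.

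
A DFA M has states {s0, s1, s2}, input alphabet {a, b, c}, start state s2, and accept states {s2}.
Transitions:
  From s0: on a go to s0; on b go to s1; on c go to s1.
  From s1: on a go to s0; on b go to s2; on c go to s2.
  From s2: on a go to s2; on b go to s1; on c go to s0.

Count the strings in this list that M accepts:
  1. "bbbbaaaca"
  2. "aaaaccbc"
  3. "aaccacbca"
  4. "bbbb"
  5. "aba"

1

"bbbbaaaca": rejected
"aaaaccbc": rejected
"aaccacbca": rejected
"bbbb": accepted
"aba": rejected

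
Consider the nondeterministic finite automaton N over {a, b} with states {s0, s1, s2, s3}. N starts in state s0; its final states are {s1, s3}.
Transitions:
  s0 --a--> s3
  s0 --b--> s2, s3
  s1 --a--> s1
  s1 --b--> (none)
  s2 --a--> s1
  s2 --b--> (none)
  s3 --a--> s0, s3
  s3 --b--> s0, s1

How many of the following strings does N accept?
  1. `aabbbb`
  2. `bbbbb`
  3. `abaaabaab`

3

`aabbbb`: accepted
`bbbbb`: accepted
`abaaabaab`: accepted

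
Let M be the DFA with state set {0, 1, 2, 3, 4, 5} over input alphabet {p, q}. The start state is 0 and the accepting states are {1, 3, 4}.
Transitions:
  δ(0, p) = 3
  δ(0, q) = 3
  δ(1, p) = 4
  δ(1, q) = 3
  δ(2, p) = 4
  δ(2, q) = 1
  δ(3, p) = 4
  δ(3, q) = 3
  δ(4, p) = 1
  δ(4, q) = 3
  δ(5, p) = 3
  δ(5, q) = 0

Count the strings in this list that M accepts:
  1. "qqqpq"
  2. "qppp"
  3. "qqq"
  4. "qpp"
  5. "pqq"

"qqqpq": accepted
"qppp": accepted
"qqq": accepted
"qpp": accepted
"pqq": accepted

5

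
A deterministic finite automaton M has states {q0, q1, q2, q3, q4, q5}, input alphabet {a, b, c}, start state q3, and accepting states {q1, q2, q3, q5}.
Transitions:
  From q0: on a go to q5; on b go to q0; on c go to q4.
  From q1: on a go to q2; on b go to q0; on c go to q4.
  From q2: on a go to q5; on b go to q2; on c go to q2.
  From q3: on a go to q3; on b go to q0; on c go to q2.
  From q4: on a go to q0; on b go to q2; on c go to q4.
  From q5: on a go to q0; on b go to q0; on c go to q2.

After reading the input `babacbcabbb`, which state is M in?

q0

q3 --b--> q0
q0 --a--> q5
q5 --b--> q0
q0 --a--> q5
q5 --c--> q2
q2 --b--> q2
q2 --c--> q2
q2 --a--> q5
q5 --b--> q0
q0 --b--> q0
q0 --b--> q0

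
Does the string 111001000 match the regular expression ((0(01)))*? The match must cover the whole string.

no

111001000 cannot be split into zero or more pieces each matching (0(01)).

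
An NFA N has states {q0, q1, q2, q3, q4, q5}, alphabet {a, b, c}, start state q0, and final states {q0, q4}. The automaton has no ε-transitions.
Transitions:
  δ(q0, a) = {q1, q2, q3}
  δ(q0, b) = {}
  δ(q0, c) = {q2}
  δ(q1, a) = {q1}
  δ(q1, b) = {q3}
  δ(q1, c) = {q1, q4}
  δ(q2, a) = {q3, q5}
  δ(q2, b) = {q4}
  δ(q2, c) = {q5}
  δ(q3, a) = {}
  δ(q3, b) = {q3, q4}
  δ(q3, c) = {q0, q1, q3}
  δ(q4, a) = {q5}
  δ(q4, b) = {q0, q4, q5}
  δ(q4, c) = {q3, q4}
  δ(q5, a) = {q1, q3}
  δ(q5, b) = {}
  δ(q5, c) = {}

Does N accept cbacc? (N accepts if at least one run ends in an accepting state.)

rejected

Start: {q0}
read c: {q2}
read b: {q4}
read a: {q5}
read c: {}
The reachable set is empty and stays empty for the remaining 1 symbol.
Reachable ∩ accepting = {} — empty.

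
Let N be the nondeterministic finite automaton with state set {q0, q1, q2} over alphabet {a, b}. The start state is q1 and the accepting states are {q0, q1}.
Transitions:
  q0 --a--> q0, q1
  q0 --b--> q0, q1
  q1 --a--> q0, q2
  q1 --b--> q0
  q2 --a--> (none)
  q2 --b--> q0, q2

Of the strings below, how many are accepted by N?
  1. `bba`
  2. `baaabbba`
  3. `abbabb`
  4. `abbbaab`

4

`bba`: accepted
`baaabbba`: accepted
`abbabb`: accepted
`abbbaab`: accepted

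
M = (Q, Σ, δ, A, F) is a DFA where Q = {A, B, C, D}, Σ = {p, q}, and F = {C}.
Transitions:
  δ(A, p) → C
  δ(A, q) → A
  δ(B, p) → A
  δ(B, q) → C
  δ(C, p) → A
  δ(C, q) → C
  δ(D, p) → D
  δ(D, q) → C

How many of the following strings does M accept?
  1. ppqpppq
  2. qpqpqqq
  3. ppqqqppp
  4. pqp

ppqpppq: accepted
qpqpqqq: rejected
ppqqqppp: accepted
pqp: rejected

2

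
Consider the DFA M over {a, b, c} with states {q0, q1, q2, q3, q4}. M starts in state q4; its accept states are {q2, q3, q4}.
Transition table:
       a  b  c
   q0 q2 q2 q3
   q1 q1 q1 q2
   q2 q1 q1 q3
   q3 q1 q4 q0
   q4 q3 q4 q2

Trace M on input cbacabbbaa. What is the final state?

q4 --c--> q2
q2 --b--> q1
q1 --a--> q1
q1 --c--> q2
q2 --a--> q1
q1 --b--> q1
q1 --b--> q1
q1 --b--> q1
q1 --a--> q1
q1 --a--> q1

q1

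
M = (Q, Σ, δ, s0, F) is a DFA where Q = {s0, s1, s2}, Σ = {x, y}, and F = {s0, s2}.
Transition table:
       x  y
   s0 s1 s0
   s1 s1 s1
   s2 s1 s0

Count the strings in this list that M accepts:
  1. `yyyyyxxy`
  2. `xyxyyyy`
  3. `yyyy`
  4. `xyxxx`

`yyyyyxxy`: rejected
`xyxyyyy`: rejected
`yyyy`: accepted
`xyxxx`: rejected

1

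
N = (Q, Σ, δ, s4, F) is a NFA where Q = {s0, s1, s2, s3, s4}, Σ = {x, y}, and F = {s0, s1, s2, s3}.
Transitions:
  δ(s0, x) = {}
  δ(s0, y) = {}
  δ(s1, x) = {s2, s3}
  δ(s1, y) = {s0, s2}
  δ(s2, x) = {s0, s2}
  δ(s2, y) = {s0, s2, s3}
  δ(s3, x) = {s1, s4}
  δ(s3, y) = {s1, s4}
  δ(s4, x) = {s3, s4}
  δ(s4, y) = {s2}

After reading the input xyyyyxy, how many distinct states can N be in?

5

Start: {s4}
read x: {s3, s4}
read y: {s1, s2, s4}
read y: {s0, s2, s3}
read y: {s0, s1, s2, s3, s4}
read y: {s0, s1, s2, s3, s4}
read x: {s0, s1, s2, s3, s4}
read y: {s0, s1, s2, s3, s4}
Final reachable set {s0, s1, s2, s3, s4} has 5 states.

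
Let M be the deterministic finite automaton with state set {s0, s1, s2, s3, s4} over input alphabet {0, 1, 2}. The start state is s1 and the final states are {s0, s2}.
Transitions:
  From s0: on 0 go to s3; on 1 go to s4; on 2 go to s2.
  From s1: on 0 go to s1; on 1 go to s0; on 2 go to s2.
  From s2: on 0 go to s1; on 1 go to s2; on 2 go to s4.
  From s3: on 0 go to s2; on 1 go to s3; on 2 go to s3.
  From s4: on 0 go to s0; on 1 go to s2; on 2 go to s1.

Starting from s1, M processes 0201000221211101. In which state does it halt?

s1 --0--> s1
s1 --2--> s2
s2 --0--> s1
s1 --1--> s0
s0 --0--> s3
s3 --0--> s2
s2 --0--> s1
s1 --2--> s2
s2 --2--> s4
s4 --1--> s2
s2 --2--> s4
s4 --1--> s2
s2 --1--> s2
s2 --1--> s2
s2 --0--> s1
s1 --1--> s0

s0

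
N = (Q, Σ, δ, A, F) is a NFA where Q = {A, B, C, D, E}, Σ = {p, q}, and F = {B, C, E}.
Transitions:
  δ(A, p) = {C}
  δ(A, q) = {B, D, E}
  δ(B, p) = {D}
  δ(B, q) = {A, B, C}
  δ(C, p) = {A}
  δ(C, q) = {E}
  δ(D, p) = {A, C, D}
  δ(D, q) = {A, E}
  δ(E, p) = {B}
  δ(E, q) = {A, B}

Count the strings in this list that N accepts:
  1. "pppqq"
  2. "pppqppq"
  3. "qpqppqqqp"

3

"pppqq": accepted
"pppqppq": accepted
"qpqppqqqp": accepted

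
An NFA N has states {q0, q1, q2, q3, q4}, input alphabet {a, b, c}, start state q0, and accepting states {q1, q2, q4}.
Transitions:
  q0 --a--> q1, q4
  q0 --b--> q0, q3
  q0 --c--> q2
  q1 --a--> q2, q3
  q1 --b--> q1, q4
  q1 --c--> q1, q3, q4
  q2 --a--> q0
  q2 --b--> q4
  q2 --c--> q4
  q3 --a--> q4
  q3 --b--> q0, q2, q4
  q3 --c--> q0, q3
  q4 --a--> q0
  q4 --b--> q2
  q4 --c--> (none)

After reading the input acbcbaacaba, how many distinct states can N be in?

Start: {q0}
read a: {q1, q4}
read c: {q1, q3, q4}
read b: {q0, q1, q2, q4}
read c: {q1, q2, q3, q4}
read b: {q0, q1, q2, q4}
read a: {q0, q1, q2, q3, q4}
read a: {q0, q1, q2, q3, q4}
read c: {q0, q1, q2, q3, q4}
read a: {q0, q1, q2, q3, q4}
read b: {q0, q1, q2, q3, q4}
read a: {q0, q1, q2, q3, q4}
Final reachable set {q0, q1, q2, q3, q4} has 5 states.

5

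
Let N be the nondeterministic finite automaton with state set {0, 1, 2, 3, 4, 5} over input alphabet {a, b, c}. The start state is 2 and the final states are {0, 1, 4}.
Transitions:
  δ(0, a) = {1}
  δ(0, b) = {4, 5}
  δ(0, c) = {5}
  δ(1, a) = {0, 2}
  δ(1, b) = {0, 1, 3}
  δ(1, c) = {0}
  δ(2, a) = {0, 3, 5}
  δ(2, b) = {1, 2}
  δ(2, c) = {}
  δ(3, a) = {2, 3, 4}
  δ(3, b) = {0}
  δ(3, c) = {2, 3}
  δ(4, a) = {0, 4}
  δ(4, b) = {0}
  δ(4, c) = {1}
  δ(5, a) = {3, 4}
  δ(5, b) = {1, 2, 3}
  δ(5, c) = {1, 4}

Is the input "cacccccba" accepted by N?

Start: {2}
read c: {}
The reachable set is empty and stays empty for the remaining 8 symbols.
Reachable ∩ accepting = {} — empty.

rejected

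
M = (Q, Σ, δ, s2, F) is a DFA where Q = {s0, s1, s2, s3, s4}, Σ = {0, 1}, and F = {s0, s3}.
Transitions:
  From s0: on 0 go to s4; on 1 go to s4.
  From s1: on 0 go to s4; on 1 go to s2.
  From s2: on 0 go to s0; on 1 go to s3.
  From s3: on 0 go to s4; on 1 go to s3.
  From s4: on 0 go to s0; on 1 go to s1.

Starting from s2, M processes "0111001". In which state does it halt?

s1

s2 --0--> s0
s0 --1--> s4
s4 --1--> s1
s1 --1--> s2
s2 --0--> s0
s0 --0--> s4
s4 --1--> s1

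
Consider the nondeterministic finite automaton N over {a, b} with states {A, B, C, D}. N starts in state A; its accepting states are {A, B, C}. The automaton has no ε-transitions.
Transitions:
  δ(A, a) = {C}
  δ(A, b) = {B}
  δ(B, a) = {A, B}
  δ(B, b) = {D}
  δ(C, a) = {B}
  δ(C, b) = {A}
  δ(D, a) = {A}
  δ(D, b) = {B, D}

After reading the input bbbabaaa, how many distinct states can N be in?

3

Start: {A}
read b: {B}
read b: {D}
read b: {B, D}
read a: {A, B}
read b: {B, D}
read a: {A, B}
read a: {A, B, C}
read a: {A, B, C}
Final reachable set {A, B, C} has 3 states.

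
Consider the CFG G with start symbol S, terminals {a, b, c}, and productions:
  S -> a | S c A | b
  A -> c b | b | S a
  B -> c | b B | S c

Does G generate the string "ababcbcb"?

no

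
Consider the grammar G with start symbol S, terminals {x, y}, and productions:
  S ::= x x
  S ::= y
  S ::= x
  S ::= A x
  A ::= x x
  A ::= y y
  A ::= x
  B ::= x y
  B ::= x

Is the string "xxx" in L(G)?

yes

S ⇒ Ax ⇒ xxx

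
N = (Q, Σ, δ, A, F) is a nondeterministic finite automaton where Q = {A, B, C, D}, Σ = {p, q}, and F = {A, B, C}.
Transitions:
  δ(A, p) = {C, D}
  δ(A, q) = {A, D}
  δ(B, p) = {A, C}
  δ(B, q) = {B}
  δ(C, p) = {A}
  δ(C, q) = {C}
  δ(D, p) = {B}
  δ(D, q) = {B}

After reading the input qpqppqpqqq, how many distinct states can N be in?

Start: {A}
read q: {A, D}
read p: {B, C, D}
read q: {B, C}
read p: {A, C}
read p: {A, C, D}
read q: {A, B, C, D}
read p: {A, B, C, D}
read q: {A, B, C, D}
read q: {A, B, C, D}
read q: {A, B, C, D}
Final reachable set {A, B, C, D} has 4 states.

4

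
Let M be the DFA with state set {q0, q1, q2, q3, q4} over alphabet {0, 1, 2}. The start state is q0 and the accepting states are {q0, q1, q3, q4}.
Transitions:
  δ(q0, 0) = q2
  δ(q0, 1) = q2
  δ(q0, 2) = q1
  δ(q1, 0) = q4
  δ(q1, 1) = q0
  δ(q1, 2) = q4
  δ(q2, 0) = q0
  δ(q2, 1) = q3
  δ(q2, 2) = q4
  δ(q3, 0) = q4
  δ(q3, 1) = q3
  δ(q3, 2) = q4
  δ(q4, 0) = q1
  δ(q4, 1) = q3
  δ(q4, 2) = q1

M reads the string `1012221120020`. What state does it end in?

q4

q0 --1--> q2
q2 --0--> q0
q0 --1--> q2
q2 --2--> q4
q4 --2--> q1
q1 --2--> q4
q4 --1--> q3
q3 --1--> q3
q3 --2--> q4
q4 --0--> q1
q1 --0--> q4
q4 --2--> q1
q1 --0--> q4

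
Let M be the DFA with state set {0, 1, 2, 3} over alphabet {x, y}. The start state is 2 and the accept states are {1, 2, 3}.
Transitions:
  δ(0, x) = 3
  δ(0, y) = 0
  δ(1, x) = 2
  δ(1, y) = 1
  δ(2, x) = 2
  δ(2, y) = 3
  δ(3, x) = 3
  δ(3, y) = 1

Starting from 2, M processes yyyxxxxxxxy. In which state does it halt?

2 --y--> 3
3 --y--> 1
1 --y--> 1
1 --x--> 2
2 --x--> 2
2 --x--> 2
2 --x--> 2
2 --x--> 2
2 --x--> 2
2 --x--> 2
2 --y--> 3

3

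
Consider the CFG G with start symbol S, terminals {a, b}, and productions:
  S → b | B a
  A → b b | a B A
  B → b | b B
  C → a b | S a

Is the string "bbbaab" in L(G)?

no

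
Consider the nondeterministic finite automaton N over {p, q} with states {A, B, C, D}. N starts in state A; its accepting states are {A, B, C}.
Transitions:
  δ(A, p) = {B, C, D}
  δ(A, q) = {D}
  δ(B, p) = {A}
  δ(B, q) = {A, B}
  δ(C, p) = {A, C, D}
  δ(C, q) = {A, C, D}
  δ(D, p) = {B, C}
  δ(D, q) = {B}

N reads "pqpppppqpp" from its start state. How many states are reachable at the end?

Start: {A}
read p: {B, C, D}
read q: {A, B, C, D}
read p: {A, B, C, D}
read p: {A, B, C, D}
read p: {A, B, C, D}
read p: {A, B, C, D}
read p: {A, B, C, D}
read q: {A, B, C, D}
read p: {A, B, C, D}
read p: {A, B, C, D}
Final reachable set {A, B, C, D} has 4 states.

4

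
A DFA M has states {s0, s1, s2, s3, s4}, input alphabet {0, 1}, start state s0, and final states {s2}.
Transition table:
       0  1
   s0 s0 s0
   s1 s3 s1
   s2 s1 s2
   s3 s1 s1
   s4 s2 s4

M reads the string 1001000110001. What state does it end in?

s0 --1--> s0
s0 --0--> s0
s0 --0--> s0
s0 --1--> s0
s0 --0--> s0
s0 --0--> s0
s0 --0--> s0
s0 --1--> s0
s0 --1--> s0
s0 --0--> s0
s0 --0--> s0
s0 --0--> s0
s0 --1--> s0

s0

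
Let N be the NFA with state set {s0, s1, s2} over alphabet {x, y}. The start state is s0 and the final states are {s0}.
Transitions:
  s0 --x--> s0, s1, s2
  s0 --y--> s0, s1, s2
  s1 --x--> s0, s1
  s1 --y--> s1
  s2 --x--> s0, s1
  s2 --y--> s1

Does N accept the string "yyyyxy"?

accepted

Start: {s0}
read y: {s0, s1, s2}
read y: {s0, s1, s2}
read y: {s0, s1, s2}
read y: {s0, s1, s2}
read x: {s0, s1, s2}
read y: {s0, s1, s2}
Reachable ∩ accepting = {s0} — nonempty.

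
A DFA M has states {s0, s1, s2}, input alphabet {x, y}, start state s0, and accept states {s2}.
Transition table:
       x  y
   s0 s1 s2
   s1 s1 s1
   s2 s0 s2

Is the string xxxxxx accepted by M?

rejected

s0 --x--> s1
s1 --x--> s1
s1 --x--> s1
s1 --x--> s1
s1 --x--> s1
s1 --x--> s1
End in state s1, which is not an accepting state.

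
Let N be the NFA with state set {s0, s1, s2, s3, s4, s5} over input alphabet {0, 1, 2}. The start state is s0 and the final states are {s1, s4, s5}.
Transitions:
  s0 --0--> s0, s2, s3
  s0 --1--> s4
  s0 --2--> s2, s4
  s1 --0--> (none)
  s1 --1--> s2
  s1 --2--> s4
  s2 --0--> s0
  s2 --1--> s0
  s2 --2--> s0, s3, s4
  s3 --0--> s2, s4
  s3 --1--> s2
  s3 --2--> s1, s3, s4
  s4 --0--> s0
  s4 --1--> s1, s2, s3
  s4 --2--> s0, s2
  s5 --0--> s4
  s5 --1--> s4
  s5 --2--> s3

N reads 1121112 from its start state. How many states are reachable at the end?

4

Start: {s0}
read 1: {s4}
read 1: {s1, s2, s3}
read 2: {s0, s1, s3, s4}
read 1: {s1, s2, s3, s4}
read 1: {s0, s1, s2, s3}
read 1: {s0, s2, s4}
read 2: {s0, s2, s3, s4}
Final reachable set {s0, s2, s3, s4} has 4 states.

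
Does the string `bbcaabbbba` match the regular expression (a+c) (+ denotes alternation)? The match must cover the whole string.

no

Neither a nor c matches bbcaabbbba.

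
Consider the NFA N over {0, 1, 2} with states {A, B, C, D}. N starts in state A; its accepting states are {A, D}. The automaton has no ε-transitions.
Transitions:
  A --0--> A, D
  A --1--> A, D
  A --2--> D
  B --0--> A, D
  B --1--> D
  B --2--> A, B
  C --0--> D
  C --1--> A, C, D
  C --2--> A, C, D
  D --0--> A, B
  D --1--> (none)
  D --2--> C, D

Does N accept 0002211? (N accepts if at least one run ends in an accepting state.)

accepted

Start: {A}
read 0: {A, D}
read 0: {A, B, D}
read 0: {A, B, D}
read 2: {A, B, C, D}
read 2: {A, B, C, D}
read 1: {A, C, D}
read 1: {A, C, D}
Reachable ∩ accepting = {A, D} — nonempty.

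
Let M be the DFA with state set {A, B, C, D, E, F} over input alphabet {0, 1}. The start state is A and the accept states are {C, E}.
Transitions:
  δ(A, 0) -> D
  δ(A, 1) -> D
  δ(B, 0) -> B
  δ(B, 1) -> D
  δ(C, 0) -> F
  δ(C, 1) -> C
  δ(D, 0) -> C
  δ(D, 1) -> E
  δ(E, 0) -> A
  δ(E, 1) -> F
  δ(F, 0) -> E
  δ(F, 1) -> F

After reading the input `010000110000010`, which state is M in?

E

A --0--> D
D --1--> E
E --0--> A
A --0--> D
D --0--> C
C --0--> F
F --1--> F
F --1--> F
F --0--> E
E --0--> A
A --0--> D
D --0--> C
C --0--> F
F --1--> F
F --0--> E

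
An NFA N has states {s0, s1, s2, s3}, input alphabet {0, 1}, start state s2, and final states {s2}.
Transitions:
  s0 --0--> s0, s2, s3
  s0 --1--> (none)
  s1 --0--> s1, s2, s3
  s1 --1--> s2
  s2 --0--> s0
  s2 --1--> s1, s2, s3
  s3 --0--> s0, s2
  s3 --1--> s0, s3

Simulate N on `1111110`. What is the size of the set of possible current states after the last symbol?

Start: {s2}
read 1: {s1, s2, s3}
read 1: {s0, s1, s2, s3}
read 1: {s0, s1, s2, s3}
read 1: {s0, s1, s2, s3}
read 1: {s0, s1, s2, s3}
read 1: {s0, s1, s2, s3}
read 0: {s0, s1, s2, s3}
Final reachable set {s0, s1, s2, s3} has 4 states.

4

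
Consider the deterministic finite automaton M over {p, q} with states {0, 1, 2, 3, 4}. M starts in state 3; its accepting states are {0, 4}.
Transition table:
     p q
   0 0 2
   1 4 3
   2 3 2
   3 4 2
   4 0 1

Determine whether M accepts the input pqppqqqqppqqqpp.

accepted

3 --p--> 4
4 --q--> 1
1 --p--> 4
4 --p--> 0
0 --q--> 2
2 --q--> 2
2 --q--> 2
2 --q--> 2
2 --p--> 3
3 --p--> 4
4 --q--> 1
1 --q--> 3
3 --q--> 2
2 --p--> 3
3 --p--> 4
End in state 4, which is an accepting state.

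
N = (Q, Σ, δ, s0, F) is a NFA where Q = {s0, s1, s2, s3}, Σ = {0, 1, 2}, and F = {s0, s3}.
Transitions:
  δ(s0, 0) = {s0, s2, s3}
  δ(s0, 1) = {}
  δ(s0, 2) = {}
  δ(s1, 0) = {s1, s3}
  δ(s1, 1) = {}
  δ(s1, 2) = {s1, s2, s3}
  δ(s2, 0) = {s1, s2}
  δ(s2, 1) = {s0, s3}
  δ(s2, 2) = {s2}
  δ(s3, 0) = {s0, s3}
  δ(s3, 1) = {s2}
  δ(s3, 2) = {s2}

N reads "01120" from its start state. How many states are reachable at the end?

2

Start: {s0}
read 0: {s0, s2, s3}
read 1: {s0, s2, s3}
read 1: {s0, s2, s3}
read 2: {s2}
read 0: {s1, s2}
Final reachable set {s1, s2} has 2 states.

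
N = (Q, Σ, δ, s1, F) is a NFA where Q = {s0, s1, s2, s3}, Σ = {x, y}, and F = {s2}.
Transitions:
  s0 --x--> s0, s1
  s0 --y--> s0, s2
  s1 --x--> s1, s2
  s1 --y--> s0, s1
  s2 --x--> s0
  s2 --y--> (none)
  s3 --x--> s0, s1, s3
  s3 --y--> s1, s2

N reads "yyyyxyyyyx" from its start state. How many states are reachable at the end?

3

Start: {s1}
read y: {s0, s1}
read y: {s0, s1, s2}
read y: {s0, s1, s2}
read y: {s0, s1, s2}
read x: {s0, s1, s2}
read y: {s0, s1, s2}
read y: {s0, s1, s2}
read y: {s0, s1, s2}
read y: {s0, s1, s2}
read x: {s0, s1, s2}
Final reachable set {s0, s1, s2} has 3 states.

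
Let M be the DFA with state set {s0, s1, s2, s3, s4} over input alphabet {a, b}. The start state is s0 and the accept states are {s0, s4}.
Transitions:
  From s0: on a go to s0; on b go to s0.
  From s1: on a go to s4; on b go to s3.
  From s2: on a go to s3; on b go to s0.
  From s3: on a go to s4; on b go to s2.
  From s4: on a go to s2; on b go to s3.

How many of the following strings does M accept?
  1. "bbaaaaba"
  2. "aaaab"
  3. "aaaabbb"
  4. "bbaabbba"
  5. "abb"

5

"bbaaaaba": accepted
"aaaab": accepted
"aaaabbb": accepted
"bbaabbba": accepted
"abb": accepted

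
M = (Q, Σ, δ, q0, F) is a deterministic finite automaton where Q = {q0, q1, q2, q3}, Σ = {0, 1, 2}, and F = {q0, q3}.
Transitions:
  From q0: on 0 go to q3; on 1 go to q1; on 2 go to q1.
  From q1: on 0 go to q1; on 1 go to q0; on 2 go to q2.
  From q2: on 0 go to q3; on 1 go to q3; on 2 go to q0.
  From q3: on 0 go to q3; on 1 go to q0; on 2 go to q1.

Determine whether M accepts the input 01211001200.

rejected

q0 --0--> q3
q3 --1--> q0
q0 --2--> q1
q1 --1--> q0
q0 --1--> q1
q1 --0--> q1
q1 --0--> q1
q1 --1--> q0
q0 --2--> q1
q1 --0--> q1
q1 --0--> q1
End in state q1, which is not an accepting state.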